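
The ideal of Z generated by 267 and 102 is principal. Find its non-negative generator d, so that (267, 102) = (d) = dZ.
(267, 102) = (3); d = 3

In the PID Z, (a, b) is generated by gcd(a, b). Compute gcd(267, 102) with the extended Euclidean algorithm, tracking rows (r, s, t) with s·267 + t·102 = r:
  row A: (267, 1, 0)   [1·267 + 0·102 = 267]
  row B: (102, 0, 1)   [0·267 + 1·102 = 102]
  267 = 2·102 + 63   → row C = row A − 2·row B = (63, 1, −2)   [check: 1·267 − 2·102 = 63]
  102 = 1·63 + 39   → row D = row B − 1·row C = (39, −1, 3)   [check: −1·267 + 3·102 = 39]
  63 = 1·39 + 24   → row E = row C − 1·row D = (24, 2, −5)   [check: 2·267 − 5·102 = 24]
  39 = 1·24 + 15   → row F = row D − 1·row E = (15, −3, 8)   [check: −3·267 + 8·102 = 15]
  24 = 1·15 + 9   → row G = row E − 1·row F = (9, 5, −13)   [check: 5·267 − 13·102 = 9]
  15 = 1·9 + 6   → row H = row F − 1·row G = (6, −8, 21)   [check: −8·267 + 21·102 = 6]
  9 = 1·6 + 3   → row I = row G − 1·row H = (3, 13, −34)   [check: 13·267 − 34·102 = 3]
  6 = 2·3 + 0   → remainder 0, stop. gcd = 3 (last nonzero row I).
So gcd(267, 102) = 3, with Bézout identity 13·267 − 34·102 = 3. Containment (⊇): the Bézout identity exhibits 3 as an element of (267, 102), giving (3) ⊆ (267, 102). Containment (⊆): since 3 | 267 and 3 | 102 (267 = 3·89, 102 = 3·34), every Z-linear combination of 267 and 102 is divisible by 3, so (267, 102) ⊆ (3). Therefore (267, 102) = (3), d = 3.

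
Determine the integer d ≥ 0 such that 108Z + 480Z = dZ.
In the PID Z, (a, b) is generated by gcd(a, b). Compute gcd(480, 108) with the extended Euclidean algorithm, tracking rows (r, s, t) with s·480 + t·108 = r:
  row A: (480, 1, 0)   [1·480 + 0·108 = 480]
  row B: (108, 0, 1)   [0·480 + 1·108 = 108]
  480 = 4·108 + 48   → row C = row A − 4·row B = (48, 1, −4)   [check: 1·480 − 4·108 = 48]
  108 = 2·48 + 12   → row D = row B − 2·row C = (12, −2, 9)   [check: −2·480 + 9·108 = 12]
  48 = 4·12 + 0   → remainder 0, stop. gcd = 12 (last nonzero row D).
So gcd(108, 480) = 12, with Bézout identity −2·480 + 9·108 = 12. Containment (⊇): the Bézout identity exhibits 12 as an element of (108, 480), giving (12) ⊆ (108, 480). Containment (⊆): since 12 | 108 and 12 | 480 (108 = 12·9, 480 = 12·40), every Z-linear combination of 108 and 480 is divisible by 12, so (108, 480) ⊆ (12). Therefore (108, 480) = (12), d = 12.

Final answer: (108, 480) = (12); d = 12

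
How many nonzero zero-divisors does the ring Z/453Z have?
Z/453Z has 152 nonzero zero-divisors

In Z/453Z each nonzero element is either a unit (gcd with 453 is 1) or a zero-divisor (gcd > 1). The number of units is φ(453): factorise 453 = 3 · 151, so φ(453) = (3 − 1) · (151 − 1) = 2 · 150 = 300. The nonzero elements number 453 − 1 = 452. Hence the nonzero zero-divisors number 452 − 300 = 152.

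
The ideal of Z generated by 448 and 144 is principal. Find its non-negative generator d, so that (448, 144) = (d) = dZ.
In the PID Z, (a, b) is generated by gcd(a, b). Compute gcd(448, 144) with the extended Euclidean algorithm, tracking rows (r, s, t) with s·448 + t·144 = r:
  row A: (448, 1, 0)   [1·448 + 0·144 = 448]
  row B: (144, 0, 1)   [0·448 + 1·144 = 144]
  448 = 3·144 + 16   → row C = row A − 3·row B = (16, 1, −3)   [check: 1·448 − 3·144 = 16]
  144 = 9·16 + 0   → remainder 0, stop. gcd = 16 (last nonzero row C).
So gcd(448, 144) = 16, with Bézout identity 1·448 − 3·144 = 16. Containment (⊇): the Bézout identity exhibits 16 as an element of (448, 144), giving (16) ⊆ (448, 144). Containment (⊆): since 16 | 448 and 16 | 144 (448 = 16·28, 144 = 16·9), every Z-linear combination of 448 and 144 is divisible by 16, so (448, 144) ⊆ (16). Therefore (448, 144) = (16), d = 16.

Final answer: (448, 144) = (16); d = 16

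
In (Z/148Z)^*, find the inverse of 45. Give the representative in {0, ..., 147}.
45^(−1) ≡ 125 (mod 148)

Apply the extended Euclidean algorithm to (148, 45), tracking rows (r, s, t) with s·148 + t·45 = r. Each division r_prev = q·r_cur + r_new produces the new row as (previous row) − q·(current row):
  row A: (148, 1, 0)   [1·148 + 0·45 = 148]
  row B: (45, 0, 1)   [0·148 + 1·45 = 45]
  148 = 3·45 + 13   → row C = row A − 3·row B = (13, 1, −3)   [check: 1·148 − 3·45 = 13]
  45 = 3·13 + 6   → row D = row B − 3·row C = (6, −3, 10)   [check: −3·148 + 10·45 = 6]
  13 = 2·6 + 1   → row E = row C − 2·row D = (1, 7, −23)   [check: 7·148 − 23·45 = 1]
  6 = 6·1 + 0   → remainder 0, stop. gcd = 1 (last nonzero row E).
The gcd is 1, so 45 is invertible mod 148. The last nonzero row gives 7·148 − 23·45 = 1, so t = −23. So 45^(−1) ≡ −23 ≡ 125 (mod 148). Verify: 45 · 125 = 5625 ≡ 1 (mod 148). ✓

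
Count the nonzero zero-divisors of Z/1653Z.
In Z/1653Z each nonzero element is either a unit (gcd with 1653 is 1) or a zero-divisor (gcd > 1). The number of units is φ(1653): factorise 1653 = 3 · 19 · 29, so φ(1653) = (3 − 1) · (19 − 1) · (29 − 1) = 2 · 18 · 28 = 1008. The nonzero elements number 1653 − 1 = 1652. Hence the nonzero zero-divisors number 1652 − 1008 = 644.

Final answer: Z/1653Z has 644 nonzero zero-divisors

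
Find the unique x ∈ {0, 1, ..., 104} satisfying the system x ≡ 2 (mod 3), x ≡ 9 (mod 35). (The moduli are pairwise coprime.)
x ≡ 44 (mod 105); the representative in [0, 105) is 44

The moduli 3, 35 are pairwise coprime, so by the CRT there is a unique solution mod 3·35 = 105.
Solve by successive substitution. Start with x ≡ 2 (mod 3).
  Combine with x ≡ 9 (mod 35): write x = 2 + 3·t and require 2 + 3·t ≡ 9 (mod 35), i.e. 3·t ≡ 9 − 2 ≡ 7 (mod 35). Since 3^(−1) ≡ 12 (mod 35), t ≡ 12·7 ≡ 14 (mod 35). So x ≡ 2 + 3·14 = 44 (mod 105).
Unique solution in [0, 105): x = 44.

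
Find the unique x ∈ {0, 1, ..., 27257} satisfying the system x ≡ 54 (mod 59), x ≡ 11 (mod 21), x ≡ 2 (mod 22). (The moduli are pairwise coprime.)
The moduli 59, 21, 22 are pairwise coprime, so by the CRT there is a unique solution mod 59·21·22 = 27258.
Solve by successive substitution. Start with x ≡ 54 (mod 59).
  Combine with x ≡ 11 (mod 21): write x = 54 + 59·t and require 54 + 59·t ≡ 11 (mod 21), i.e. 59·t ≡ 11 − 54 ≡ 20 (mod 21). Since 59^(−1) ≡ 5 (mod 21) (59 ≡ 17 (mod 21)), t ≡ 5·20 ≡ 16 (mod 21). So x ≡ 54 + 59·16 = 998 (mod 1239).
  Combine with x ≡ 2 (mod 22): write x = 998 + 1239·t and require 998 + 1239·t ≡ 2 (mod 22), i.e. 1239·t ≡ 2 − 998 ≡ 16 (mod 22). Since 1239^(−1) ≡ 19 (mod 22) (1239 ≡ 7 (mod 22)), t ≡ 19·16 ≡ 18 (mod 22). So x ≡ 998 + 1239·18 = 23300 (mod 27258).
Unique solution in [0, 27258): x = 23300.

Final answer: x ≡ 23300 (mod 27258); the representative in [0, 27258) is 23300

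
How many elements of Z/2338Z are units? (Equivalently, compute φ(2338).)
Z/2338Z has φ(2338) = 996 units

An element a ∈ Z/2338Z is a unit iff gcd(a, 2338) = 1, so the number of units is φ(2338). φ is multiplicative, with φ(p^e) = p^e − p^(e−1). Factorise 2338 = 2 · 7 · 167. Then
  φ(2338) = (2 − 1) · (7 − 1) · (167 − 1) = 1 · 6 · 166 = 996.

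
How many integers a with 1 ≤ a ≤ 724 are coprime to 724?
The number of a ∈ {1, ..., 724} with gcd(a, 724) = 1 is by definition Euler's totient φ(724). φ is multiplicative, with φ(p^e) = p^e − p^(e−1). Factorise 724 = 2^2 · 181. Then
  φ(724) = (2^2 − 2^1) · (181 − 1) = 2 · 180 = 360.
So there are 360 such integers.

Final answer: 360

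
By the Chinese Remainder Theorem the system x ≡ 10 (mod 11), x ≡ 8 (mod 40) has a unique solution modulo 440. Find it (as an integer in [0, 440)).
x ≡ 208 (mod 440); the representative in [0, 440) is 208

The moduli 11, 40 are pairwise coprime, so by the CRT there is a unique solution mod 11·40 = 440.
Solve by successive substitution. Start with x ≡ 10 (mod 11).
  Combine with x ≡ 8 (mod 40): write x = 10 + 11·t and require 10 + 11·t ≡ 8 (mod 40), i.e. 11·t ≡ 8 − 10 ≡ 38 (mod 40). Since 11^(−1) ≡ 11 (mod 40), t ≡ 11·38 ≡ 18 (mod 40). So x ≡ 10 + 11·18 = 208 (mod 440).
Unique solution in [0, 440): x = 208.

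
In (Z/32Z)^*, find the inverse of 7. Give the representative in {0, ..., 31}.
7^(−1) ≡ 23 (mod 32)

Apply the extended Euclidean algorithm to (32, 7), tracking rows (r, s, t) with s·32 + t·7 = r. Each division r_prev = q·r_cur + r_new produces the new row as (previous row) − q·(current row):
  row A: (32, 1, 0)   [1·32 + 0·7 = 32]
  row B: (7, 0, 1)   [0·32 + 1·7 = 7]
  32 = 4·7 + 4   → row C = row A − 4·row B = (4, 1, −4)   [check: 1·32 − 4·7 = 4]
  7 = 1·4 + 3   → row D = row B − 1·row C = (3, −1, 5)   [check: −1·32 + 5·7 = 3]
  4 = 1·3 + 1   → row E = row C − 1·row D = (1, 2, −9)   [check: 2·32 − 9·7 = 1]
  3 = 3·1 + 0   → remainder 0, stop. gcd = 1 (last nonzero row E).
The gcd is 1, so 7 is invertible mod 32. The last nonzero row gives 2·32 − 9·7 = 1, so t = −9. So 7^(−1) ≡ −9 ≡ 23 (mod 32). Verify: 7 · 23 = 161 ≡ 1 (mod 32). ✓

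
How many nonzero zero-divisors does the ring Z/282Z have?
In Z/282Z each nonzero element is either a unit (gcd with 282 is 1) or a zero-divisor (gcd > 1). The number of units is φ(282): factorise 282 = 2 · 3 · 47, so φ(282) = (2 − 1) · (3 − 1) · (47 − 1) = 1 · 2 · 46 = 92. The nonzero elements number 282 − 1 = 281. Hence the nonzero zero-divisors number 281 − 92 = 189.

Final answer: Z/282Z has 189 nonzero zero-divisors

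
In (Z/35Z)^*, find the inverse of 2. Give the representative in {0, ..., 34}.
Apply the extended Euclidean algorithm to (35, 2), tracking rows (r, s, t) with s·35 + t·2 = r. Each division r_prev = q·r_cur + r_new produces the new row as (previous row) − q·(current row):
  row A: (35, 1, 0)   [1·35 + 0·2 = 35]
  row B: (2, 0, 1)   [0·35 + 1·2 = 2]
  35 = 17·2 + 1   → row C = row A − 17·row B = (1, 1, −17)   [check: 1·35 − 17·2 = 1]
  2 = 2·1 + 0   → remainder 0, stop. gcd = 1 (last nonzero row C).
The gcd is 1, so 2 is invertible mod 35. The last nonzero row gives 1·35 − 17·2 = 1, so t = −17. So 2^(−1) ≡ −17 ≡ 18 (mod 35). Verify: 2 · 18 = 36 ≡ 1 (mod 35). ✓

Final answer: 2^(−1) ≡ 18 (mod 35)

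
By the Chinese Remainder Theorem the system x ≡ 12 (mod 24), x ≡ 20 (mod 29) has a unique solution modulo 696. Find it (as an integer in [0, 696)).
x ≡ 252 (mod 696); the representative in [0, 696) is 252

The moduli 24, 29 are pairwise coprime, so by the CRT there is a unique solution mod 24·29 = 696.
Solve by successive substitution. Start with x ≡ 12 (mod 24).
  Combine with x ≡ 20 (mod 29): write x = 12 + 24·t and require 12 + 24·t ≡ 20 (mod 29), i.e. 24·t ≡ 20 − 12 ≡ 8 (mod 29). Since 24^(−1) ≡ 23 (mod 29), t ≡ 23·8 ≡ 10 (mod 29). So x ≡ 12 + 24·10 = 252 (mod 696).
Unique solution in [0, 696): x = 252.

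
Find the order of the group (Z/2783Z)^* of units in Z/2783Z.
(Z/2783Z)^* consists of the classes a with gcd(a, 2783) = 1, so its order is φ(2783). φ is multiplicative, with φ(p^e) = p^e − p^(e−1). Factorise 2783 = 11^2 · 23. Then
  φ(2783) = (11^2 − 11^1) · (23 − 1) = 110 · 22 = 2420.
Thus |(Z/2783Z)^*| = 2420.

Final answer: |(Z/2783Z)^*| = 2420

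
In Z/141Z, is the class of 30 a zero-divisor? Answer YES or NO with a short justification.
gcd(30, 141) = 3 > 1, so 30 is not a unit in Z/141Z. In Z/nZ every nonzero non-unit is a zero-divisor: explicitly, take b = 141/gcd = 47 ≠ 0 (mod 141); then 30·47 = 1410 = 10·141, i.e. 30·47 ≡ 0 (mod 141). So 30 is a zero-divisor.

Final answer: YES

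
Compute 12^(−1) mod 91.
Apply the extended Euclidean algorithm to (91, 12), tracking rows (r, s, t) with s·91 + t·12 = r. Each division r_prev = q·r_cur + r_new produces the new row as (previous row) − q·(current row):
  row A: (91, 1, 0)   [1·91 + 0·12 = 91]
  row B: (12, 0, 1)   [0·91 + 1·12 = 12]
  91 = 7·12 + 7   → row C = row A − 7·row B = (7, 1, −7)   [check: 1·91 − 7·12 = 7]
  12 = 1·7 + 5   → row D = row B − 1·row C = (5, −1, 8)   [check: −1·91 + 8·12 = 5]
  7 = 1·5 + 2   → row E = row C − 1·row D = (2, 2, −15)   [check: 2·91 − 15·12 = 2]
  5 = 2·2 + 1   → row F = row D − 2·row E = (1, −5, 38)   [check: −5·91 + 38·12 = 1]
  2 = 2·1 + 0   → remainder 0, stop. gcd = 1 (last nonzero row F).
The gcd is 1, so 12 is invertible mod 91. The last nonzero row gives −5·91 + 38·12 = 1, so t = 38. So 12^(−1) ≡ 38 (mod 91). Verify: 12 · 38 = 456 ≡ 1 (mod 91). ✓

Final answer: 12^(−1) ≡ 38 (mod 91)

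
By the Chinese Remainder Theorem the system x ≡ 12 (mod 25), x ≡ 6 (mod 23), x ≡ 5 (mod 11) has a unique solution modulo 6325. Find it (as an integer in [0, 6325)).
x ≡ 4537 (mod 6325); the representative in [0, 6325) is 4537

The moduli 25, 23, 11 are pairwise coprime, so by the CRT there is a unique solution mod 25·23·11 = 6325.
Solve by successive substitution. Start with x ≡ 12 (mod 25).
  Combine with x ≡ 6 (mod 23): write x = 12 + 25·t and require 12 + 25·t ≡ 6 (mod 23), i.e. 25·t ≡ 6 − 12 ≡ 17 (mod 23). Since 25^(−1) ≡ 12 (mod 23) (25 ≡ 2 (mod 23)), t ≡ 12·17 ≡ 20 (mod 23). So x ≡ 12 + 25·20 = 512 (mod 575).
  Combine with x ≡ 5 (mod 11): write x = 512 + 575·t and require 512 + 575·t ≡ 5 (mod 11), i.e. 575·t ≡ 5 − 512 ≡ 10 (mod 11). Since 575^(−1) ≡ 4 (mod 11) (575 ≡ 3 (mod 11)), t ≡ 4·10 ≡ 7 (mod 11). So x ≡ 512 + 575·7 = 4537 (mod 6325).
Unique solution in [0, 6325): x = 4537.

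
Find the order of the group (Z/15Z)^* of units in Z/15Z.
|(Z/15Z)^*| = 8

(Z/15Z)^* consists of the classes a with gcd(a, 15) = 1, so its order is φ(15). φ is multiplicative, with φ(p^e) = p^e − p^(e−1). Factorise 15 = 3 · 5. Then
  φ(15) = (3 − 1) · (5 − 1) = 2 · 4 = 8.
Thus |(Z/15Z)^*| = 8.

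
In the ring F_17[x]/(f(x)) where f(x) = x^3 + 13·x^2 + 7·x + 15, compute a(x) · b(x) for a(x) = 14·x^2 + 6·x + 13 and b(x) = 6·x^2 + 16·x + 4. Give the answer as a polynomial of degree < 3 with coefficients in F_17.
a · b ≡ 3·x^2 + 2·x + 3 (mod f(x))

Multiply as integer polynomials: a · b = 84·x^4 + 260·x^3 + 230·x^2 + 232·x + 52. Reducing coefficients mod 17: a · b ≡ 16·x^4 + 5·x^3 + 9·x^2 + 11·x + 1. Now divide by f(x) = x^3 + 13·x^2 + 7·x + 15 in F_17[x], eliminating the leading term at each step:
  leading term 16·x^4: subtract (16·x)·f(x) = 16·x^4 + 4·x^3 + 10·x^2 + 2·x, leaving x^3 + 16·x^2 + 9·x + 1 (coefficients mod 17)
  leading term x^3: subtract (1)·f(x) = x^3 + 13·x^2 + 7·x + 15, leaving 3·x^2 + 2·x + 3 (coefficients mod 17)
The degree is now < 3, so this is the remainder. Hence a · b ≡ 3·x^2 + 2·x + 3 in F_17[x]/(f).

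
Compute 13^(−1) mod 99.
13^(−1) ≡ 61 (mod 99)

Apply the extended Euclidean algorithm to (99, 13), tracking rows (r, s, t) with s·99 + t·13 = r. Each division r_prev = q·r_cur + r_new produces the new row as (previous row) − q·(current row):
  row A: (99, 1, 0)   [1·99 + 0·13 = 99]
  row B: (13, 0, 1)   [0·99 + 1·13 = 13]
  99 = 7·13 + 8   → row C = row A − 7·row B = (8, 1, −7)   [check: 1·99 − 7·13 = 8]
  13 = 1·8 + 5   → row D = row B − 1·row C = (5, −1, 8)   [check: −1·99 + 8·13 = 5]
  8 = 1·5 + 3   → row E = row C − 1·row D = (3, 2, −15)   [check: 2·99 − 15·13 = 3]
  5 = 1·3 + 2   → row F = row D − 1·row E = (2, −3, 23)   [check: −3·99 + 23·13 = 2]
  3 = 1·2 + 1   → row G = row E − 1·row F = (1, 5, −38)   [check: 5·99 − 38·13 = 1]
  2 = 2·1 + 0   → remainder 0, stop. gcd = 1 (last nonzero row G).
The gcd is 1, so 13 is invertible mod 99. The last nonzero row gives 5·99 − 38·13 = 1, so t = −38. So 13^(−1) ≡ −38 ≡ 61 (mod 99). Verify: 13 · 61 = 793 ≡ 1 (mod 99). ✓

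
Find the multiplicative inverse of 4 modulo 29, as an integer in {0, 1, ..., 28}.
4^(−1) ≡ 22 (mod 29)

Apply the extended Euclidean algorithm to (29, 4), tracking rows (r, s, t) with s·29 + t·4 = r. Each division r_prev = q·r_cur + r_new produces the new row as (previous row) − q·(current row):
  row A: (29, 1, 0)   [1·29 + 0·4 = 29]
  row B: (4, 0, 1)   [0·29 + 1·4 = 4]
  29 = 7·4 + 1   → row C = row A − 7·row B = (1, 1, −7)   [check: 1·29 − 7·4 = 1]
  4 = 4·1 + 0   → remainder 0, stop. gcd = 1 (last nonzero row C).
The gcd is 1, so 4 is invertible mod 29. The last nonzero row gives 1·29 − 7·4 = 1, so t = −7. So 4^(−1) ≡ −7 ≡ 22 (mod 29). Verify: 4 · 22 = 88 ≡ 1 (mod 29). ✓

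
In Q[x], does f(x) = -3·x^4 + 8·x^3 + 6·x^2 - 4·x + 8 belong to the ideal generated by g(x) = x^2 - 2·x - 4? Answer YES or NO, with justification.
YES

In Q[x] the ideal (g) consists of all multiples of g, so f ∈ (g) iff g | f, i.e. iff the remainder of f on division by g is 0. Divide f by g (g is monic, so eliminate the leading term of the running remainder at each step):
  leading term -3·x^4: subtract (-3·x^2)·g(x) = -3·x^4 + 6·x^3 + 12·x^2, leaving 2·x^3 - 6·x^2 - 4·x + 8
  leading term 2·x^3: subtract (2·x)·g(x) = 2·x^3 - 4·x^2 - 8·x, leaving -2·x^2 + 4·x + 8
  leading term -2·x^2: subtract (-2)·g(x) = -2·x^2 + 4·x + 8, leaving 0
The remainder is 0, so f(x) = g(x) · h(x) with h(x) = -3·x^2 + 2·x - 2. Hence g | f, i.e. f ∈ (g).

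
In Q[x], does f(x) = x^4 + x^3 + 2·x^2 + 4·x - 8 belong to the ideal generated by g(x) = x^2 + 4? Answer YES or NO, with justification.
In Q[x] the ideal (g) consists of all multiples of g, so f ∈ (g) iff g | f, i.e. iff the remainder of f on division by g is 0. Divide f by g (g is monic, so eliminate the leading term of the running remainder at each step):
  leading term x^4: subtract (x^2)·g(x) = x^4 + 4·x^2, leaving x^3 - 2·x^2 + 4·x - 8
  leading term x^3: subtract (x)·g(x) = x^3 + 4·x, leaving -2·x^2 - 8
  leading term -2·x^2: subtract (-2)·g(x) = -2·x^2 - 8, leaving 0
The remainder is 0, so f(x) = g(x) · h(x) with h(x) = x^2 + x - 2. Hence g | f, i.e. f ∈ (g).

Final answer: YES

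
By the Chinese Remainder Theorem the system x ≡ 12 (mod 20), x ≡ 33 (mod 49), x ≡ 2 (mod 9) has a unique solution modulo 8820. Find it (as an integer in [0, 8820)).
The moduli 20, 49, 9 are pairwise coprime, so by the CRT there is a unique solution mod 20·49·9 = 8820.
Solve by successive substitution. Start with x ≡ 12 (mod 20).
  Combine with x ≡ 33 (mod 49): write x = 12 + 20·t and require 12 + 20·t ≡ 33 (mod 49), i.e. 20·t ≡ 33 − 12 ≡ 21 (mod 49). Since 20^(−1) ≡ 27 (mod 49), t ≡ 27·21 ≡ 28 (mod 49). So x ≡ 12 + 20·28 = 572 (mod 980).
  Combine with x ≡ 2 (mod 9): write x = 572 + 980·t and require 572 + 980·t ≡ 2 (mod 9), i.e. 980·t ≡ 2 − 572 ≡ 6 (mod 9). Since 980^(−1) ≡ 8 (mod 9) (980 ≡ 8 (mod 9)), t ≡ 8·6 ≡ 3 (mod 9). So x ≡ 572 + 980·3 = 3512 (mod 8820).
Unique solution in [0, 8820): x = 3512.

Final answer: x ≡ 3512 (mod 8820); the representative in [0, 8820) is 3512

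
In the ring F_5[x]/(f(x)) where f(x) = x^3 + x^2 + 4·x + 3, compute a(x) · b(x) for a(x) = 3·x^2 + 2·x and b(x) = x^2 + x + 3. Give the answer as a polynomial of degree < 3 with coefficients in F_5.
Multiply as integer polynomials: a · b = 3·x^4 + 5·x^3 + 11·x^2 + 6·x. Reducing coefficients mod 5: a · b ≡ 3·x^4 + x^2 + x. Now divide by f(x) = x^3 + x^2 + 4·x + 3 in F_5[x], eliminating the leading term at each step:
  leading term 3·x^4: subtract (3·x)·f(x) = 3·x^4 + 3·x^3 + 2·x^2 + 4·x, leaving 2·x^3 + 4·x^2 + 2·x (coefficients mod 5)
  leading term 2·x^3: subtract (2)·f(x) = 2·x^3 + 2·x^2 + 3·x + 1, leaving 2·x^2 + 4·x + 4 (coefficients mod 5)
The degree is now < 3, so this is the remainder. Hence a · b ≡ 2·x^2 + 4·x + 4 in F_5[x]/(f).

Final answer: a · b ≡ 2·x^2 + 4·x + 4 (mod f(x))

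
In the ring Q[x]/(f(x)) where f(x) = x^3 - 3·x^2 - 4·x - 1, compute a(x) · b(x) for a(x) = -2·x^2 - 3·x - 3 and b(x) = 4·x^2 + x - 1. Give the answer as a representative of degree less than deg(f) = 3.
a · b ≡ -159·x^2 - 160·x - 35 (mod f(x))

First multiply in Q[x] without reducing: a · b = -8·x^4 - 14·x^3 - 13·x^2 + 3. Now divide by f(x) = x^3 - 3·x^2 - 4·x - 1, eliminating the leading term at each step:
  leading term -8·x^4: subtract (-8·x)·f(x) = -8·x^4 + 24·x^3 + 32·x^2 + 8·x, leaving -38·x^3 - 45·x^2 - 8·x + 3
  leading term -38·x^3: subtract (-38)·f(x) = -38·x^3 + 114·x^2 + 152·x + 38, leaving -159·x^2 - 160·x - 35
The degree is now < 3, so this is the remainder. Hence a · b ≡ -159·x^2 - 160·x - 35 in Q[x]/(f).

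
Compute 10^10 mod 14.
Use repeated squaring. Binary(10) = 1010. Walk through the bits of the exponent 10 left-to-right: at each bit after the leading one, square the running value, then multiply by 10 if the bit is 1 (always reducing mod 14):
  bit 1 = 1 (leading): start with 10.
  bit 2 = 0: square 10^2 = 100 ≡ 2 (mod 14).
  bit 3 = 1: square 2^2 = 4; bit is 1, so multiply 4·10 = 40 ≡ 12 (mod 14).
  bit 4 = 0: square 12^2 = 144 ≡ 4 (mod 14).
Final value: 10^10 ≡ 4 (mod 14).

Final answer: 4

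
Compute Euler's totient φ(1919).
φ is multiplicative, with φ(p^e) = p^e − p^(e−1). Factorise 1919 = 19 · 101. Then
  φ(1919) = (19 − 1) · (101 − 1) = 18 · 100 = 1800.

Final answer: φ(1919) = 1800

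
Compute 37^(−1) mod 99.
Apply the extended Euclidean algorithm to (99, 37), tracking rows (r, s, t) with s·99 + t·37 = r. Each division r_prev = q·r_cur + r_new produces the new row as (previous row) − q·(current row):
  row A: (99, 1, 0)   [1·99 + 0·37 = 99]
  row B: (37, 0, 1)   [0·99 + 1·37 = 37]
  99 = 2·37 + 25   → row C = row A − 2·row B = (25, 1, −2)   [check: 1·99 − 2·37 = 25]
  37 = 1·25 + 12   → row D = row B − 1·row C = (12, −1, 3)   [check: −1·99 + 3·37 = 12]
  25 = 2·12 + 1   → row E = row C − 2·row D = (1, 3, −8)   [check: 3·99 − 8·37 = 1]
  12 = 12·1 + 0   → remainder 0, stop. gcd = 1 (last nonzero row E).
The gcd is 1, so 37 is invertible mod 99. The last nonzero row gives 3·99 − 8·37 = 1, so t = −8. So 37^(−1) ≡ −8 ≡ 91 (mod 99). Verify: 37 · 91 = 3367 ≡ 1 (mod 99). ✓

Final answer: 37^(−1) ≡ 91 (mod 99)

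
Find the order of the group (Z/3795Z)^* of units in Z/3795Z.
|(Z/3795Z)^*| = 1760

(Z/3795Z)^* consists of the classes a with gcd(a, 3795) = 1, so its order is φ(3795). φ is multiplicative, with φ(p^e) = p^e − p^(e−1). Factorise 3795 = 3 · 5 · 11 · 23. Then
  φ(3795) = (3 − 1) · (5 − 1) · (11 − 1) · (23 − 1) = 2 · 4 · 10 · 22 = 1760.
Thus |(Z/3795Z)^*| = 1760.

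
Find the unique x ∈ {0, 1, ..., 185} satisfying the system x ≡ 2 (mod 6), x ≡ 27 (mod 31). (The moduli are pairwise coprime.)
The moduli 6, 31 are pairwise coprime, so by the CRT there is a unique solution mod 6·31 = 186.
Solve by successive substitution. Start with x ≡ 2 (mod 6).
  Combine with x ≡ 27 (mod 31): write x = 2 + 6·t and require 2 + 6·t ≡ 27 (mod 31), i.e. 6·t ≡ 27 − 2 ≡ 25 (mod 31). Since 6^(−1) ≡ 26 (mod 31), t ≡ 26·25 ≡ 30 (mod 31). So x ≡ 2 + 6·30 = 182 (mod 186).
Unique solution in [0, 186): x = 182.

Final answer: x ≡ 182 (mod 186); the representative in [0, 186) is 182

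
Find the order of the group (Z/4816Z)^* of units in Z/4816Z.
(Z/4816Z)^* consists of the classes a with gcd(a, 4816) = 1, so its order is φ(4816). φ is multiplicative, with φ(p^e) = p^e − p^(e−1). Factorise 4816 = 2^4 · 7 · 43. Then
  φ(4816) = (2^4 − 2^3) · (7 − 1) · (43 − 1) = 8 · 6 · 42 = 2016.
Thus |(Z/4816Z)^*| = 2016.

Final answer: |(Z/4816Z)^*| = 2016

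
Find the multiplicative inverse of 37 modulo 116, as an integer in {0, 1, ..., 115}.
37^(−1) ≡ 69 (mod 116)

Apply the extended Euclidean algorithm to (116, 37), tracking rows (r, s, t) with s·116 + t·37 = r. Each division r_prev = q·r_cur + r_new produces the new row as (previous row) − q·(current row):
  row A: (116, 1, 0)   [1·116 + 0·37 = 116]
  row B: (37, 0, 1)   [0·116 + 1·37 = 37]
  116 = 3·37 + 5   → row C = row A − 3·row B = (5, 1, −3)   [check: 1·116 − 3·37 = 5]
  37 = 7·5 + 2   → row D = row B − 7·row C = (2, −7, 22)   [check: −7·116 + 22·37 = 2]
  5 = 2·2 + 1   → row E = row C − 2·row D = (1, 15, −47)   [check: 15·116 − 47·37 = 1]
  2 = 2·1 + 0   → remainder 0, stop. gcd = 1 (last nonzero row E).
The gcd is 1, so 37 is invertible mod 116. The last nonzero row gives 15·116 − 47·37 = 1, so t = −47. So 37^(−1) ≡ −47 ≡ 69 (mod 116). Verify: 37 · 69 = 2553 ≡ 1 (mod 116). ✓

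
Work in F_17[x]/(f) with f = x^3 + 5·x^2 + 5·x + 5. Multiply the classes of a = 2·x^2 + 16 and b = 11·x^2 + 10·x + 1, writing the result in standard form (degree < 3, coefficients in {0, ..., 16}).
a · b ≡ 8·x^2 + 7·x + 7 (mod f(x))

Multiply as integer polynomials: a · b = 22·x^4 + 20·x^3 + 178·x^2 + 160·x + 16. Reducing coefficients mod 17: a · b ≡ 5·x^4 + 3·x^3 + 8·x^2 + 7·x + 16. Now divide by f(x) = x^3 + 5·x^2 + 5·x + 5 in F_17[x], eliminating the leading term at each step:
  leading term 5·x^4: subtract (5·x)·f(x) = 5·x^4 + 8·x^3 + 8·x^2 + 8·x, leaving 12·x^3 + 16·x + 16 (coefficients mod 17)
  leading term 12·x^3: subtract (12)·f(x) = 12·x^3 + 9·x^2 + 9·x + 9, leaving 8·x^2 + 7·x + 7 (coefficients mod 17)
The degree is now < 3, so this is the remainder. Hence a · b ≡ 8·x^2 + 7·x + 7 in F_17[x]/(f).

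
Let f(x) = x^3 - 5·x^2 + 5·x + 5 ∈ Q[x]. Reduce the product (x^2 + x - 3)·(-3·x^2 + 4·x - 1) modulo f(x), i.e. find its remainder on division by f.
a · b ≡ -43·x^2 + 72·x + 73 (mod f(x))

First multiply in Q[x] without reducing: a · b = -3·x^4 + x^3 + 12·x^2 - 13·x + 3. Now divide by f(x) = x^3 - 5·x^2 + 5·x + 5, eliminating the leading term at each step:
  leading term -3·x^4: subtract (-3·x)·f(x) = -3·x^4 + 15·x^3 - 15·x^2 - 15·x, leaving -14·x^3 + 27·x^2 + 2·x + 3
  leading term -14·x^3: subtract (-14)·f(x) = -14·x^3 + 70·x^2 - 70·x - 70, leaving -43·x^2 + 72·x + 73
The degree is now < 3, so this is the remainder. Hence a · b ≡ -43·x^2 + 72·x + 73 in Q[x]/(f).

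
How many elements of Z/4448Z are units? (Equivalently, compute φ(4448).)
An element a ∈ Z/4448Z is a unit iff gcd(a, 4448) = 1, so the number of units is φ(4448). φ is multiplicative, with φ(p^e) = p^e − p^(e−1). Factorise 4448 = 2^5 · 139. Then
  φ(4448) = (2^5 − 2^4) · (139 − 1) = 16 · 138 = 2208.

Final answer: Z/4448Z has φ(4448) = 2208 units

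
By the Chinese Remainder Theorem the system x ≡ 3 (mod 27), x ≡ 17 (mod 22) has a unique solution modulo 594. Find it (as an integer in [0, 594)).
x ≡ 435 (mod 594); the representative in [0, 594) is 435

The moduli 27, 22 are pairwise coprime, so by the CRT there is a unique solution mod 27·22 = 594.
Solve by successive substitution. Start with x ≡ 3 (mod 27).
  Combine with x ≡ 17 (mod 22): write x = 3 + 27·t and require 3 + 27·t ≡ 17 (mod 22), i.e. 27·t ≡ 17 − 3 ≡ 14 (mod 22). Since 27^(−1) ≡ 9 (mod 22) (27 ≡ 5 (mod 22)), t ≡ 9·14 ≡ 16 (mod 22). So x ≡ 3 + 27·16 = 435 (mod 594).
Unique solution in [0, 594): x = 435.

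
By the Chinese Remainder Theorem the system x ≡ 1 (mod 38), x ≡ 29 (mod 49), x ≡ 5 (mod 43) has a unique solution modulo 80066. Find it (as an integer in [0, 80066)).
x ≡ 63043 (mod 80066); the representative in [0, 80066) is 63043

The moduli 38, 49, 43 are pairwise coprime, so by the CRT there is a unique solution mod 38·49·43 = 80066.
Solve by successive substitution. Start with x ≡ 1 (mod 38).
  Combine with x ≡ 29 (mod 49): write x = 1 + 38·t and require 1 + 38·t ≡ 29 (mod 49), i.e. 38·t ≡ 29 − 1 ≡ 28 (mod 49). Since 38^(−1) ≡ 40 (mod 49), t ≡ 40·28 ≡ 42 (mod 49). So x ≡ 1 + 38·42 = 1597 (mod 1862).
  Combine with x ≡ 5 (mod 43): write x = 1597 + 1862·t and require 1597 + 1862·t ≡ 5 (mod 43), i.e. 1862·t ≡ 5 − 1597 ≡ 42 (mod 43). Since 1862^(−1) ≡ 10 (mod 43) (1862 ≡ 13 (mod 43)), t ≡ 10·42 ≡ 33 (mod 43). So x ≡ 1597 + 1862·33 = 63043 (mod 80066).
Unique solution in [0, 80066): x = 63043.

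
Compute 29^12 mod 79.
Use repeated squaring. Binary(12) = 1100. Walk through the bits of the exponent 12 left-to-right: at each bit after the leading one, square the running value, then multiply by 29 if the bit is 1 (always reducing mod 79):
  bit 1 = 1 (leading): start with 29.
  bit 2 = 1: square 29^2 = 841 ≡ 51; bit is 1, so multiply 51·29 = 1479 ≡ 57 (mod 79).
  bit 3 = 0: square 57^2 = 3249 ≡ 10 (mod 79).
  bit 4 = 0: square 10^2 = 100 ≡ 21 (mod 79).
Final value: 29^12 ≡ 21 (mod 79).

Final answer: 21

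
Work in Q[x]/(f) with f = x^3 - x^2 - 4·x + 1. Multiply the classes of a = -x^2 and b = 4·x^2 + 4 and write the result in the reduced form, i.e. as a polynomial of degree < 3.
First multiply in Q[x] without reducing: a · b = -4·x^4 - 4·x^2. Now divide by f(x) = x^3 - x^2 - 4·x + 1, eliminating the leading term at each step:
  leading term -4·x^4: subtract (-4·x)·f(x) = -4·x^4 + 4·x^3 + 16·x^2 - 4·x, leaving -4·x^3 - 20·x^2 + 4·x
  leading term -4·x^3: subtract (-4)·f(x) = -4·x^3 + 4·x^2 + 16·x - 4, leaving -24·x^2 - 12·x + 4
The degree is now < 3, so this is the remainder. Hence a · b ≡ -24·x^2 - 12·x + 4 in Q[x]/(f).

Final answer: a · b ≡ -24·x^2 - 12·x + 4 (mod f(x))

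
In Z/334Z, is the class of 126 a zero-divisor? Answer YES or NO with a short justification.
YES

gcd(126, 334) = 2 > 1, so 126 is not a unit in Z/334Z. In Z/nZ every nonzero non-unit is a zero-divisor: explicitly, take b = 334/gcd = 167 ≠ 0 (mod 334); then 126·167 = 21042 = 63·334, i.e. 126·167 ≡ 0 (mod 334). So 126 is a zero-divisor.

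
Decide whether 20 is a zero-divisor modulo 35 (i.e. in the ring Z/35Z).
YES

gcd(20, 35) = 5 > 1, so 20 is not a unit in Z/35Z. In Z/nZ every nonzero non-unit is a zero-divisor: explicitly, take b = 35/gcd = 7 ≠ 0 (mod 35); then 20·7 = 140 = 4·35, i.e. 20·7 ≡ 0 (mod 35). So 20 is a zero-divisor.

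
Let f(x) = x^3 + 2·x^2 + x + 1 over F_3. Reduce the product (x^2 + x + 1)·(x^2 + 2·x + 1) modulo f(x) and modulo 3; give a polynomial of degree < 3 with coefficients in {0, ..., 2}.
a · b ≡ x^2 + x (mod f(x))

Multiply as integer polynomials: a · b = x^4 + 3·x^3 + 4·x^2 + 3·x + 1. Reducing coefficients mod 3: a · b ≡ x^4 + x^2 + 1. Now divide by f(x) = x^3 + 2·x^2 + x + 1 in F_3[x], eliminating the leading term at each step:
  leading term x^4: subtract (x)·f(x) = x^4 + 2·x^3 + x^2 + x, leaving x^3 + 2·x + 1 (coefficients mod 3)
  leading term x^3: subtract (1)·f(x) = x^3 + 2·x^2 + x + 1, leaving x^2 + x (coefficients mod 3)
The degree is now < 3, so this is the remainder. Hence a · b ≡ x^2 + x in F_3[x]/(f).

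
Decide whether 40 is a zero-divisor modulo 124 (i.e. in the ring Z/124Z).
gcd(40, 124) = 4 > 1, so 40 is not a unit in Z/124Z. In Z/nZ every nonzero non-unit is a zero-divisor: explicitly, take b = 124/gcd = 31 ≠ 0 (mod 124); then 40·31 = 1240 = 10·124, i.e. 40·31 ≡ 0 (mod 124). So 40 is a zero-divisor.

Final answer: YES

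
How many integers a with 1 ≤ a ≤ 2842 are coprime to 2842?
1176

The number of a ∈ {1, ..., 2842} with gcd(a, 2842) = 1 is by definition Euler's totient φ(2842). φ is multiplicative, with φ(p^e) = p^e − p^(e−1). Factorise 2842 = 2 · 7^2 · 29. Then
  φ(2842) = (2 − 1) · (7^2 − 7^1) · (29 − 1) = 1 · 42 · 28 = 1176.
So there are 1176 such integers.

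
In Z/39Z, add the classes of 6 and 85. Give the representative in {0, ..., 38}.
Reduce the summands first: 85 ≡ 7 (mod 39), so 6 + 85 ≡ 6 + 7 (mod 39). 6 + 7 = 13; 13 = 0·39 + 13, so (6 + 85) mod 39 = 13.

Final answer: 13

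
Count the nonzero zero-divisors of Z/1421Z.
In Z/1421Z each nonzero element is either a unit (gcd with 1421 is 1) or a zero-divisor (gcd > 1). The number of units is φ(1421): factorise 1421 = 7^2 · 29, so φ(1421) = (7^2 − 7^1) · (29 − 1) = 42 · 28 = 1176. The nonzero elements number 1421 − 1 = 1420. Hence the nonzero zero-divisors number 1420 − 1176 = 244.

Final answer: Z/1421Z has 244 nonzero zero-divisors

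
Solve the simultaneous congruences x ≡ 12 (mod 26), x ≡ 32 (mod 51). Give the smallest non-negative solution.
The moduli 26, 51 are pairwise coprime, so by the CRT there is a unique solution mod 26·51 = 1326.
Solve by successive substitution. Start with x ≡ 12 (mod 26).
  Combine with x ≡ 32 (mod 51): write x = 12 + 26·t and require 12 + 26·t ≡ 32 (mod 51), i.e. 26·t ≡ 32 − 12 ≡ 20 (mod 51). Since 26^(−1) ≡ 2 (mod 51), t ≡ 2·20 ≡ 40 (mod 51). So x ≡ 12 + 26·40 = 1052 (mod 1326).
Unique solution in [0, 1326): x = 1052.

Final answer: x ≡ 1052 (mod 1326); the representative in [0, 1326) is 1052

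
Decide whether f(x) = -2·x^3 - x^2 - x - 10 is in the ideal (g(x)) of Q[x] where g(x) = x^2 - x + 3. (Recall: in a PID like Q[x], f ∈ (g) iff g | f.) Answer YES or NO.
NO

In Q[x] the ideal (g) consists of all multiples of g, so f ∈ (g) iff g | f, i.e. iff the remainder of f on division by g is 0. Divide f by g (g is monic, so eliminate the leading term of the running remainder at each step):
  leading term -2·x^3: subtract (-2·x)·g(x) = -2·x^3 + 2·x^2 - 6·x, leaving -3·x^2 + 5·x - 10
  leading term -3·x^2: subtract (-3)·g(x) = -3·x^2 + 3·x - 9, leaving 2·x - 1
The remainder r(x) = 2·x - 1 ≠ 0 (and deg r < deg g), so g ∤ f, i.e. f ∉ (g).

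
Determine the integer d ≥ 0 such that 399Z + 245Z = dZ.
In the PID Z, (a, b) is generated by gcd(a, b). Compute gcd(399, 245) with the extended Euclidean algorithm, tracking rows (r, s, t) with s·399 + t·245 = r:
  row A: (399, 1, 0)   [1·399 + 0·245 = 399]
  row B: (245, 0, 1)   [0·399 + 1·245 = 245]
  399 = 1·245 + 154   → row C = row A − 1·row B = (154, 1, −1)   [check: 1·399 − 1·245 = 154]
  245 = 1·154 + 91   → row D = row B − 1·row C = (91, −1, 2)   [check: −1·399 + 2·245 = 91]
  154 = 1·91 + 63   → row E = row C − 1·row D = (63, 2, −3)   [check: 2·399 − 3·245 = 63]
  91 = 1·63 + 28   → row F = row D − 1·row E = (28, −3, 5)   [check: −3·399 + 5·245 = 28]
  63 = 2·28 + 7   → row G = row E − 2·row F = (7, 8, −13)   [check: 8·399 − 13·245 = 7]
  28 = 4·7 + 0   → remainder 0, stop. gcd = 7 (last nonzero row G).
So gcd(399, 245) = 7, with Bézout identity 8·399 − 13·245 = 7. Containment (⊇): the Bézout identity exhibits 7 as an element of (399, 245), giving (7) ⊆ (399, 245). Containment (⊆): since 7 | 399 and 7 | 245 (399 = 7·57, 245 = 7·35), every Z-linear combination of 399 and 245 is divisible by 7, so (399, 245) ⊆ (7). Therefore (399, 245) = (7), d = 7.

Final answer: (399, 245) = (7); d = 7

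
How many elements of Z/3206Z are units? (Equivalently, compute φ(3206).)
Z/3206Z has φ(3206) = 1368 units

An element a ∈ Z/3206Z is a unit iff gcd(a, 3206) = 1, so the number of units is φ(3206). φ is multiplicative, with φ(p^e) = p^e − p^(e−1). Factorise 3206 = 2 · 7 · 229. Then
  φ(3206) = (2 − 1) · (7 − 1) · (229 − 1) = 1 · 6 · 228 = 1368.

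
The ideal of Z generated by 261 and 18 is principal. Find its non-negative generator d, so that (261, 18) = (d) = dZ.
In the PID Z, (a, b) is generated by gcd(a, b). Compute gcd(261, 18) with the extended Euclidean algorithm, tracking rows (r, s, t) with s·261 + t·18 = r:
  row A: (261, 1, 0)   [1·261 + 0·18 = 261]
  row B: (18, 0, 1)   [0·261 + 1·18 = 18]
  261 = 14·18 + 9   → row C = row A − 14·row B = (9, 1, −14)   [check: 1·261 − 14·18 = 9]
  18 = 2·9 + 0   → remainder 0, stop. gcd = 9 (last nonzero row C).
So gcd(261, 18) = 9, with Bézout identity 1·261 − 14·18 = 9. Containment (⊇): the Bézout identity exhibits 9 as an element of (261, 18), giving (9) ⊆ (261, 18). Containment (⊆): since 9 | 261 and 9 | 18 (261 = 9·29, 18 = 9·2), every Z-linear combination of 261 and 18 is divisible by 9, so (261, 18) ⊆ (9). Therefore (261, 18) = (9), d = 9.

Final answer: (261, 18) = (9); d = 9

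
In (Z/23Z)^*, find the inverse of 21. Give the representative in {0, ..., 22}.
Apply the extended Euclidean algorithm to (23, 21), tracking rows (r, s, t) with s·23 + t·21 = r. Each division r_prev = q·r_cur + r_new produces the new row as (previous row) − q·(current row):
  row A: (23, 1, 0)   [1·23 + 0·21 = 23]
  row B: (21, 0, 1)   [0·23 + 1·21 = 21]
  23 = 1·21 + 2   → row C = row A − 1·row B = (2, 1, −1)   [check: 1·23 − 1·21 = 2]
  21 = 10·2 + 1   → row D = row B − 10·row C = (1, −10, 11)   [check: −10·23 + 11·21 = 1]
  2 = 2·1 + 0   → remainder 0, stop. gcd = 1 (last nonzero row D).
The gcd is 1, so 21 is invertible mod 23. The last nonzero row gives −10·23 + 11·21 = 1, so t = 11. So 21^(−1) ≡ 11 (mod 23). Verify: 21 · 11 = 231 ≡ 1 (mod 23). ✓

Final answer: 21^(−1) ≡ 11 (mod 23)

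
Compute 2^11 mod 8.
Use repeated squaring. Binary(11) = 1011. Walk through the bits of the exponent 11 left-to-right: at each bit after the leading one, square the running value, then multiply by 2 if the bit is 1 (always reducing mod 8):
  bit 1 = 1 (leading): start with 2.
  bit 2 = 0: square 2^2 = 4 (mod 8).
  bit 3 = 1: square 4^2 = 16 ≡ 0; bit is 1, so multiply 0·2 = 0 (mod 8).
  bit 4 = 1: square 0^2 = 0; bit is 1, so multiply 0·2 = 0 (mod 8).
Final value: 2^11 ≡ 0 (mod 8).

Final answer: 0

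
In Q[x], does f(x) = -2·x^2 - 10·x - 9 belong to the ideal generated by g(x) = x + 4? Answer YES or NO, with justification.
NO

In Q[x] the ideal (g) consists of all multiples of g, so f ∈ (g) iff g | f, i.e. iff the remainder of f on division by g is 0. Divide f by g (g is monic, so eliminate the leading term of the running remainder at each step):
  leading term -2·x^2: subtract (-2·x)·g(x) = -2·x^2 - 8·x, leaving -2·x - 9
  leading term -2·x: subtract (-2)·g(x) = -2·x - 8, leaving -1
The remainder r(x) = -1 ≠ 0 (and deg r < deg g), so g ∤ f, i.e. f ∉ (g).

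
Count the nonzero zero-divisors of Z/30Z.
In Z/30Z each nonzero element is either a unit (gcd with 30 is 1) or a zero-divisor (gcd > 1). The number of units is φ(30): factorise 30 = 2 · 3 · 5, so φ(30) = (2 − 1) · (3 − 1) · (5 − 1) = 1 · 2 · 4 = 8. The nonzero elements number 30 − 1 = 29. Hence the nonzero zero-divisors number 29 − 8 = 21.

Final answer: Z/30Z has 21 nonzero zero-divisors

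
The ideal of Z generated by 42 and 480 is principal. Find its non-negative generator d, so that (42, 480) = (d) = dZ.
(42, 480) = (6); d = 6

In the PID Z, (a, b) is generated by gcd(a, b). Compute gcd(480, 42) with the extended Euclidean algorithm, tracking rows (r, s, t) with s·480 + t·42 = r:
  row A: (480, 1, 0)   [1·480 + 0·42 = 480]
  row B: (42, 0, 1)   [0·480 + 1·42 = 42]
  480 = 11·42 + 18   → row C = row A − 11·row B = (18, 1, −11)   [check: 1·480 − 11·42 = 18]
  42 = 2·18 + 6   → row D = row B − 2·row C = (6, −2, 23)   [check: −2·480 + 23·42 = 6]
  18 = 3·6 + 0   → remainder 0, stop. gcd = 6 (last nonzero row D).
So gcd(42, 480) = 6, with Bézout identity −2·480 + 23·42 = 6. Containment (⊇): the Bézout identity exhibits 6 as an element of (42, 480), giving (6) ⊆ (42, 480). Containment (⊆): since 6 | 42 and 6 | 480 (42 = 6·7, 480 = 6·80), every Z-linear combination of 42 and 480 is divisible by 6, so (42, 480) ⊆ (6). Therefore (42, 480) = (6), d = 6.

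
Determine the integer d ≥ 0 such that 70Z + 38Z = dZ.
In the PID Z, (a, b) is generated by gcd(a, b). Compute gcd(70, 38) with the extended Euclidean algorithm, tracking rows (r, s, t) with s·70 + t·38 = r:
  row A: (70, 1, 0)   [1·70 + 0·38 = 70]
  row B: (38, 0, 1)   [0·70 + 1·38 = 38]
  70 = 1·38 + 32   → row C = row A − 1·row B = (32, 1, −1)   [check: 1·70 − 1·38 = 32]
  38 = 1·32 + 6   → row D = row B − 1·row C = (6, −1, 2)   [check: −1·70 + 2·38 = 6]
  32 = 5·6 + 2   → row E = row C − 5·row D = (2, 6, −11)   [check: 6·70 − 11·38 = 2]
  6 = 3·2 + 0   → remainder 0, stop. gcd = 2 (last nonzero row E).
So gcd(70, 38) = 2, with Bézout identity 6·70 − 11·38 = 2. Containment (⊇): the Bézout identity exhibits 2 as an element of (70, 38), giving (2) ⊆ (70, 38). Containment (⊆): since 2 | 70 and 2 | 38 (70 = 2·35, 38 = 2·19), every Z-linear combination of 70 and 38 is divisible by 2, so (70, 38) ⊆ (2). Therefore (70, 38) = (2), d = 2.

Final answer: (70, 38) = (2); d = 2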